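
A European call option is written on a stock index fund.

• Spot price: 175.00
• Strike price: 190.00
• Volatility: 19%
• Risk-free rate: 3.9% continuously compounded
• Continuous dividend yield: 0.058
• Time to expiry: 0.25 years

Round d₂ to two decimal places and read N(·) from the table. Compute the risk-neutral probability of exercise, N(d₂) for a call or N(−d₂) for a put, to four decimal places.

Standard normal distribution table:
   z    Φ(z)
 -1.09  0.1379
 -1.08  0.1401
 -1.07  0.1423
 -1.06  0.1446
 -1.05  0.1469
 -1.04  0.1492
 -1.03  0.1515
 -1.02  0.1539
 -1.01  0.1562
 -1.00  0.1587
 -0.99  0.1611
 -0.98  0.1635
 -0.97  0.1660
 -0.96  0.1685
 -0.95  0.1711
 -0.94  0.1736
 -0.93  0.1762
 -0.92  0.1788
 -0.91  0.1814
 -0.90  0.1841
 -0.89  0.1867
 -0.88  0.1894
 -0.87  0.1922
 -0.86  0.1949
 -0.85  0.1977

0.1685

σ√T = 0.19 × 0.5000 = 0.0950
d₁ = [ln(175/190) + (0.039 − 0.058 + ½·0.19²)·0.25] / (σ√T) = (-0.0822 − 0.0002) / 0.0950 = -0.8682 which rounds to -0.87
d₂ = -0.8682 − 0.0950 = -0.9632 which rounds to -0.96
Pr(exercise) under Q = N(d₂) = 0.1685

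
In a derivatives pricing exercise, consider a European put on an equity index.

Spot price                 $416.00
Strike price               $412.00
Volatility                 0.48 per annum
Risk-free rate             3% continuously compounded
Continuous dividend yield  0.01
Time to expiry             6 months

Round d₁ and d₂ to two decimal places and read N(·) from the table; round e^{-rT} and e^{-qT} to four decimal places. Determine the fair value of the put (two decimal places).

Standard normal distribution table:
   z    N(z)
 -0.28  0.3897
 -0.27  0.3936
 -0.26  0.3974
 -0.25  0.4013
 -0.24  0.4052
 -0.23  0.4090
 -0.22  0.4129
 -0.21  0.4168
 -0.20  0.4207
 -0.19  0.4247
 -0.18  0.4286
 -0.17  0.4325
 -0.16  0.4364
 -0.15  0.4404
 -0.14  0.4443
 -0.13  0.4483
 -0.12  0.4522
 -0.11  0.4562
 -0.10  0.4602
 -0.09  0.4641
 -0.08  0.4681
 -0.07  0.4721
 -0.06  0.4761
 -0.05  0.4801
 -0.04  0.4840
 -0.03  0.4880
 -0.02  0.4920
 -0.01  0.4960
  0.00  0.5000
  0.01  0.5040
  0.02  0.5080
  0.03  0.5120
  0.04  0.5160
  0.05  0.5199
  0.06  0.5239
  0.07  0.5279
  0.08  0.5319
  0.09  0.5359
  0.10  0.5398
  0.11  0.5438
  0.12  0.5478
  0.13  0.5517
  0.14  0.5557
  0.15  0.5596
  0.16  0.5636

$51.41

T = 0.5;  σ√T = 0.3394
d₁ = [ln(416/412) + (0.03 − 0.01 + 0.48²/2)·0.5] / 0.3394 = [0.0097 + 0.0676] / 0.3394 = 0.2276 → 0.23
d₂ = d₁ − σ√T = 0.2276 − 0.3394 = -0.1118 → -0.11
exp(−qT) = exp(−0.01·0.5) = 0.9950;  exp(−rT) = exp(−0.03·0.5) = 0.9851
N(−d₂) = N(0.11) = 0.5438;  N(−d₁) = N(-0.23) = 0.4090
P = 412·0.9851·0.5438 − 416·0.9950·0.4090 = 220.7073 − 169.2933 = 51.4140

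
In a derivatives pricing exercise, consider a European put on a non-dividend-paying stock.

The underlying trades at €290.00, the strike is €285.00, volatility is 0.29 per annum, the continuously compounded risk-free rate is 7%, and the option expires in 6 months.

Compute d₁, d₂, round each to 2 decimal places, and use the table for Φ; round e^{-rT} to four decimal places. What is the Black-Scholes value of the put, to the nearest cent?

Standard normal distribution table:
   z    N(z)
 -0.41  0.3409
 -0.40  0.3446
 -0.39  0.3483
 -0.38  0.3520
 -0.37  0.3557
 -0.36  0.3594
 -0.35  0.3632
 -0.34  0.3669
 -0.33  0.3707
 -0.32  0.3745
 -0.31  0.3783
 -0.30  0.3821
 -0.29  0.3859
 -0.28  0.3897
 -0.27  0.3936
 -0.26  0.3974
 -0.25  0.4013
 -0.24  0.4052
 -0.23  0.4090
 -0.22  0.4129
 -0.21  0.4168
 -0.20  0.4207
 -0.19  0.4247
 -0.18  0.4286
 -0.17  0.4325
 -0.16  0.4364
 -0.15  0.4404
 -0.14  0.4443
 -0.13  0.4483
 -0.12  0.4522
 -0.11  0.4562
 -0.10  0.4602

€16.97

σ√T = 0.29·√0.5 = 0.2051
d₁ = [ln(290/285) + (0.07 + ½·0.29²)·0.5] / (σ√T) = (0.0174 + 0.0560) / 0.2051 = 0.3580 → 0.36
d₂ = 0.3580 − 0.2051 = 0.1530 → 0.15
e^(−rT) = e^(−0.07·0.5) = 0.9656
N(−d₂) = N(-0.15) = 0.4404;  N(−d₁) = N(-0.36) = 0.3594
P = 285·0.9656·0.4404 − 290·0.3594 = 121.1963 − 104.2260 = 16.9703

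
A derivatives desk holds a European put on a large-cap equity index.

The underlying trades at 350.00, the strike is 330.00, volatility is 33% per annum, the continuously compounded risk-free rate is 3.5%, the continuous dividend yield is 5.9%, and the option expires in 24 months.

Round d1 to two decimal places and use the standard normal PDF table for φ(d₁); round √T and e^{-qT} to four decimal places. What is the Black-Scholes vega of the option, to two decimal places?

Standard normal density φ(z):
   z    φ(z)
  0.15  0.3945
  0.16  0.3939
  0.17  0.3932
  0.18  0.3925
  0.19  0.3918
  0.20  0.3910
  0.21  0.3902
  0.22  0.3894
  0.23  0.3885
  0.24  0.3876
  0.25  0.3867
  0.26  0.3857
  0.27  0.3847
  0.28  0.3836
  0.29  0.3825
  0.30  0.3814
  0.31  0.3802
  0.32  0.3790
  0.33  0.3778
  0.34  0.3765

169.66

σ√T = 0.33·√2 = 0.4667
d₁ = [ln(350/330) + (0.035 − 0.059 + 0.33²/2)·2] / 0.4667 = [0.0588 + 0.0609] / 0.4667 = 0.2566 → 0.26
√T = √2 = 1.4142
φ(d₁) = φ(0.26) = 0.3857
e^(−qT) = e^(−0.059·2) = 0.8887
vega = S·e^(−qT)·φ(d₁)·√T = 350·0.8887·0.3857·1.4142 = 169.6617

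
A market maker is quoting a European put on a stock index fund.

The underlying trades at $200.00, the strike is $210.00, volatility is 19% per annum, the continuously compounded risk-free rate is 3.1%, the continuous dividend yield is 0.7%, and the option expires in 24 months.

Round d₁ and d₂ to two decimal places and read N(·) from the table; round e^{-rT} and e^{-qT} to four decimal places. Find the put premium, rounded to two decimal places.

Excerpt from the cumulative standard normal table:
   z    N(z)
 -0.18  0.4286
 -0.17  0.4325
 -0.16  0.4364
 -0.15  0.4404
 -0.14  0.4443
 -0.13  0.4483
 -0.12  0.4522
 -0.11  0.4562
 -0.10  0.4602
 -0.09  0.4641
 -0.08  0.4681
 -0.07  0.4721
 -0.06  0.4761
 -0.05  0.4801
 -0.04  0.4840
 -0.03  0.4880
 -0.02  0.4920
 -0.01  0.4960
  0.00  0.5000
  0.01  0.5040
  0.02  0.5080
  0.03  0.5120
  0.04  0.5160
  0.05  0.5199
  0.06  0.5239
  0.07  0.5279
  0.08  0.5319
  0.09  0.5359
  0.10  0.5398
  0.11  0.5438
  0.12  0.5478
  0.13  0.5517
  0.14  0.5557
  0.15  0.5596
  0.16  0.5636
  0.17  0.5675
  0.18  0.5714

T = 2;  σ√T = 0.2687
d₁ = [ln(200/210) + (0.031 − 0.007 + ½·0.19²)·2] / (σ√T) = (-0.0488 + 0.0841) / 0.2687 = 0.1314 ≈ 0.13
d₂ = 0.1314 − 0.2687 = -0.1373 ≈ -0.14
exp(−qT) = exp(−0.007·2) = 0.9861;  exp(−rT) = exp(−0.031·2) = 0.9399
N(−d₂) = N(0.14) = 0.5557;  N(−d₁) = N(-0.13) = 0.4483
P = 210·0.9399·0.5557 − 200·0.9861·0.4483 = 109.6835 − 88.4137 = 21.2698

$21.27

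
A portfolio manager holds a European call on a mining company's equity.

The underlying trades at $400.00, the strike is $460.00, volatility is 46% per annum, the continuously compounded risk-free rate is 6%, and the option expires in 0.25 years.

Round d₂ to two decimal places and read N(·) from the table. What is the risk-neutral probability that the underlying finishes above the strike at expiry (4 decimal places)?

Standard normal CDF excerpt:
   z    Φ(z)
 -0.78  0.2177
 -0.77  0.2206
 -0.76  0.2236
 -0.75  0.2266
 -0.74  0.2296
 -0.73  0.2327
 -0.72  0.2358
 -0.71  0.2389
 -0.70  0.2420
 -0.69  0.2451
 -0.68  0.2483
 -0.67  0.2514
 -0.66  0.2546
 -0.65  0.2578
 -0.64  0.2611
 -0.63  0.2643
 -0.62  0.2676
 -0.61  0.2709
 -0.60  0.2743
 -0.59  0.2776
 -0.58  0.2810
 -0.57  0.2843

T = 0.25;  σ√T = 0.2300
d₁ = [ln(400/460) + (0.06 + ½·0.46²)·0.25] / (σ√T) = (-0.1398 + 0.0415) / 0.2300 = -0.4274 which rounds to -0.43
d₂ = -0.4274 − 0.2300 = -0.6574 which rounds to -0.66
Pr(exercise) under Q = N(d₂) = 0.2546

0.2546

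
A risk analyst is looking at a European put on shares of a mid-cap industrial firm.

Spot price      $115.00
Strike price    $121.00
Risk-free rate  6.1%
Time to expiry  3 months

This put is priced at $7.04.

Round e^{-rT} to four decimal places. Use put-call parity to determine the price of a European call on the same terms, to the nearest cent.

exp(−rT) = exp(−0.061·0.25) = 0.9849
Put-call parity: C − P = S − K·e^(−rT) = 115 − 121·0.9849 = 115 − 119.1729 = -4.1729
C = P + (C − P) = 7.04 + (-4.1729) = 2.8671

$2.87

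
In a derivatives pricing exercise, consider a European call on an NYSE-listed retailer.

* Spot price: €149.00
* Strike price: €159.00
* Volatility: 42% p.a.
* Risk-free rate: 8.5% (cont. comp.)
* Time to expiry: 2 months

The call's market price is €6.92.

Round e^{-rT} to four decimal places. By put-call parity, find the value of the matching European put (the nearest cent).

€14.68

exp(−rT) = exp(−0.085·0.1667) = 0.9859
Put-call parity: C − P = S − K·e^(−rT) = 149 − 159·0.9859 = 149 − 156.7581 = -7.7581
P = C − (C − P) = 6.92 − (-7.7581) = 14.6781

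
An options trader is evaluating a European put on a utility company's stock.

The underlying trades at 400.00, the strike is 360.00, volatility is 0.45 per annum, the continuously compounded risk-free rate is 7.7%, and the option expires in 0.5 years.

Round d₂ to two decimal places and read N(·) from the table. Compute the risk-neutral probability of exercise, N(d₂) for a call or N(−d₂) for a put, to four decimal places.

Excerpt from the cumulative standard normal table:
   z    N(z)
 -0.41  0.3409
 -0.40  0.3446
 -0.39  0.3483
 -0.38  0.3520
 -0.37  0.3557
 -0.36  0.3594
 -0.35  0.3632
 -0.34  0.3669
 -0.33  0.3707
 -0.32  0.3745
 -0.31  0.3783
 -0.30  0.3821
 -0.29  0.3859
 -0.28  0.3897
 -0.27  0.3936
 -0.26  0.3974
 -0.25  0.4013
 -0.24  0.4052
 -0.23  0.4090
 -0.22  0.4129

0.3859

σ√T = 0.45 × 0.7071 = 0.3182
d₁ = [ln(400/360) + (0.077 + ½·0.45²)·0.5] / (σ√T) = (0.1054 + 0.0891) / 0.3182 = 0.6112 ≈ 0.61
d₂ = 0.6112 − 0.3182 = 0.2930 ≈ 0.29
Risk-neutral Pr[S_T < K] = N(−d₂) = N(-0.29) = 0.3859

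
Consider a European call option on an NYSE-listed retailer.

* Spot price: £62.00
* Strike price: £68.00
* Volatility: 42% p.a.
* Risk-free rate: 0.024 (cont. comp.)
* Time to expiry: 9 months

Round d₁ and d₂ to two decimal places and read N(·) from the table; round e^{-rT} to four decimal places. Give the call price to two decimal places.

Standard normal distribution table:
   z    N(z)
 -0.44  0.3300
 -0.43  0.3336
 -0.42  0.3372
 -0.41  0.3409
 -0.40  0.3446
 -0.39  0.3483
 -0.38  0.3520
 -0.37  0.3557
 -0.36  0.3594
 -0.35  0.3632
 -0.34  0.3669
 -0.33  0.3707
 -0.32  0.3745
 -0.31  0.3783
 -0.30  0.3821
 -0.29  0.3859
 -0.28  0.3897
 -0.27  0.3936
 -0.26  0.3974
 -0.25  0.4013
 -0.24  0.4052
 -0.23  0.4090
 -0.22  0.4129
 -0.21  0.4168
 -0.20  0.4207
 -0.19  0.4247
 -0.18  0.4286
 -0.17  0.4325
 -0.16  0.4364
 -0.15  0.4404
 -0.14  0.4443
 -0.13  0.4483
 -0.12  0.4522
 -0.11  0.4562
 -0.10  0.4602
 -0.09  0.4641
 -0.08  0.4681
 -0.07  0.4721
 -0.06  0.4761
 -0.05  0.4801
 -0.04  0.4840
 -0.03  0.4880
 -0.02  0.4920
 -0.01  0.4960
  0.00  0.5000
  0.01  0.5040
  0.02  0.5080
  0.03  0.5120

T = 0.75;  σ√T = 0.3637
d₁ = [ln(62/68) + (0.024 + 0.42²/2)·0.75] / 0.3637 = [-0.0924 + 0.0842] / 0.3637 = -0.0226 ⇒ -0.02
d₂ = d₁ − σ√T = -0.0226 − 0.3637 = -0.3863 ⇒ -0.39
exp(−rT) = exp(−0.024·0.75) = 0.9822
C = 62·N(-0.02) − 68·0.9822·N(-0.39) = 62·0.4920 − 68·0.9822·0.3483 = 30.5040 − 23.2628 = 7.2412

£7.24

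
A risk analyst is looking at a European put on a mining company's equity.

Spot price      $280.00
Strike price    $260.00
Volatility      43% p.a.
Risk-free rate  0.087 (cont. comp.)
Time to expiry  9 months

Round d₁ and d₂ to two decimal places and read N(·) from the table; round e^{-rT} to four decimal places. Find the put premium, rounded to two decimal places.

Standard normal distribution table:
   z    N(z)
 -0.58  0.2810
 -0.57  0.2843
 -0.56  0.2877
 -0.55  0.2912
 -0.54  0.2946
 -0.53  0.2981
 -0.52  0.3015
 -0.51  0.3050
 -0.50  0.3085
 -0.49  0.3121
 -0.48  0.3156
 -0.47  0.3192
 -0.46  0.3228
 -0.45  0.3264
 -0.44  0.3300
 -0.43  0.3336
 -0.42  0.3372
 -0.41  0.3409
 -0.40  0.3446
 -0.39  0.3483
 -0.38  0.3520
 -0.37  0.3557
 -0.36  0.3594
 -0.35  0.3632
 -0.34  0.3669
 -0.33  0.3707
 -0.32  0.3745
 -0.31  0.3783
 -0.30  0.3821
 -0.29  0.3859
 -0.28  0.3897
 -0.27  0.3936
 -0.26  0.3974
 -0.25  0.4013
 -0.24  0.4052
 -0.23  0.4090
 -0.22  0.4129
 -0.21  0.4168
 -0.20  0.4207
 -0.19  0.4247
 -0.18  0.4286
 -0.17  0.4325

T = 0.75;  σ√T = 0.3724
d₁ = [ln(280/260) + (0.087 + ½·0.43²)·0.75] / (σ√T) = (0.0741 + 0.1346) / 0.3724 = 0.5604 ⇒ 0.56
d₂ = 0.5604 − 0.3724 = 0.1880 ⇒ 0.19
e^(−rT) = e^(−0.087·0.75) = 0.9368
P = 260·0.9368·N(-0.19) − 280·N(-0.56) = 260·0.9368·0.4247 − 280·0.2877 = 103.4433 − 80.5560 = 22.8873

$22.89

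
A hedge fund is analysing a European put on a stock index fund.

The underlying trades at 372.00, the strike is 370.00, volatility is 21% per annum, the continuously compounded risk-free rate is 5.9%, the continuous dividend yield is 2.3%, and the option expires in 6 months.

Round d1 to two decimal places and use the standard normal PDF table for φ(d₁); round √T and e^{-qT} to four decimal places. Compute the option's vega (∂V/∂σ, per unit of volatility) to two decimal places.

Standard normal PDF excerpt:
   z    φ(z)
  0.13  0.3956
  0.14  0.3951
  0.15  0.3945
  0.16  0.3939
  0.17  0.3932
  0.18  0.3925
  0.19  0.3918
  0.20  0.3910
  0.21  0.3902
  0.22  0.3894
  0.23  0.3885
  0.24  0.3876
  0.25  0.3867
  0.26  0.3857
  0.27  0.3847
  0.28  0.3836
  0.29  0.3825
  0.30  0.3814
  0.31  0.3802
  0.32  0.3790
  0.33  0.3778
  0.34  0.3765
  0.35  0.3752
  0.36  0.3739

101.03

T = 0.5;  σ√T = 0.1485
d₁ = [ln(372/370) + (0.059 − 0.023 + 0.21²/2)·0.5] / 0.1485 = [0.0054 + 0.0290] / 0.1485 = 0.2318 which rounds to 0.23
√T = √0.5 = 0.7071
φ(d₁) = φ(0.23) = 0.3885
exp(−qT) = exp(−0.023·0.5) = 0.9886
vega = S·exp(−qT)·φ(d₁)·√T = 372·0.9886·0.3885·0.7071 = 101.0265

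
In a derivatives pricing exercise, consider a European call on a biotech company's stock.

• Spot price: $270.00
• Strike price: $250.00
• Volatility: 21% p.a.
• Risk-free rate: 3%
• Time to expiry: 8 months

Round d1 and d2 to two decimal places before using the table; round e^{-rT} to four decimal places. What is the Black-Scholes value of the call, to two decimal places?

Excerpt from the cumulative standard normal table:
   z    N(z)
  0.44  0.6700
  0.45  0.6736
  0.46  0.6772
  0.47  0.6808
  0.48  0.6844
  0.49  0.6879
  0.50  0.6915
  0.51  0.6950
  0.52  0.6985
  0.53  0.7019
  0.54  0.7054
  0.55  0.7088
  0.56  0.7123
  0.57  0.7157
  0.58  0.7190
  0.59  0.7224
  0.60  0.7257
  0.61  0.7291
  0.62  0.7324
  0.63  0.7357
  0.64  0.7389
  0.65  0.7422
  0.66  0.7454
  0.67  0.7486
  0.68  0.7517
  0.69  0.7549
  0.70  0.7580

$32.68

σ√T = 0.21 × 0.8165 = 0.1715
ln(S/K) + (r + σ²/2)T = ln(270/250) + (0.03 + 0.21²/2)·0.6667 = 0.0770 + 0.0347 = 0.1117
d₁ = 0.1117 / 0.1715 = 0.6512 ≈ 0.65
d₂ = d₁ − σ√T = 0.6512 − 0.1715 = 0.4798 ≈ 0.48
e^(−rT) = e^(−0.03·0.6667) = 0.9802
N(d₁) = N(0.65) = 0.7422;  N(d₂) = N(0.48) = 0.6844
C = 270·0.7422 − 250·0.9802·0.6844 = 200.3940 − 167.7122 = 32.6818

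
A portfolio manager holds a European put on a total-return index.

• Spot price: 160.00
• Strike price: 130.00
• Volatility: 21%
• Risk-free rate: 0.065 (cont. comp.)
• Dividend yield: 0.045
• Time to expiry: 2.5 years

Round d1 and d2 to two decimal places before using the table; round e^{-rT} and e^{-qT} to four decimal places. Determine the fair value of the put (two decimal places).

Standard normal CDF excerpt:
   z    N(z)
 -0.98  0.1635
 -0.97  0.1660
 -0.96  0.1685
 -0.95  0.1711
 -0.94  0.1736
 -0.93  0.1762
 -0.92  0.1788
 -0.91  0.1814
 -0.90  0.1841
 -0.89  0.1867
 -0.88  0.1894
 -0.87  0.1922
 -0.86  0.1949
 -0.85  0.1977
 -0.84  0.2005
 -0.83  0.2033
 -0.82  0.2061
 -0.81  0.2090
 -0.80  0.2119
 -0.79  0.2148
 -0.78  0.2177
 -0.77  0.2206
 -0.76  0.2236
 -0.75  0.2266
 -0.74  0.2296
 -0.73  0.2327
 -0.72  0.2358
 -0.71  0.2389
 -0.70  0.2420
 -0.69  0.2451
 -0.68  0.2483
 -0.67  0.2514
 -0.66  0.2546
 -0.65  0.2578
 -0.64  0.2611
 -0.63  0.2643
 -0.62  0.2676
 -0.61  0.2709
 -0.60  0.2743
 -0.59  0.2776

σ√T = 0.21·√2.5 = 0.3320
ln(S/K) + (r − q + σ²/2)T = ln(160/130) + (0.065 − 0.045 + 0.21²/2)·2.5 = 0.2076 + 0.1051 = 0.3128
d₁ = 0.3128 / 0.3320 = 0.9420 which rounds to 0.94
d₂ = d₁ − σ√T = 0.9420 − 0.3320 = 0.6099 which rounds to 0.61
exp(−qT) = exp(−0.045·2.5) = 0.8936;  exp(−rT) = exp(−0.065·2.5) = 0.8500
N(−d₂) = N(-0.61) = 0.2709;  N(−d₁) = N(-0.94) = 0.1736
P = 130·0.8500·0.2709 − 160·0.8936·0.1736 = 29.9344 − 24.8206 = 5.1138

5.11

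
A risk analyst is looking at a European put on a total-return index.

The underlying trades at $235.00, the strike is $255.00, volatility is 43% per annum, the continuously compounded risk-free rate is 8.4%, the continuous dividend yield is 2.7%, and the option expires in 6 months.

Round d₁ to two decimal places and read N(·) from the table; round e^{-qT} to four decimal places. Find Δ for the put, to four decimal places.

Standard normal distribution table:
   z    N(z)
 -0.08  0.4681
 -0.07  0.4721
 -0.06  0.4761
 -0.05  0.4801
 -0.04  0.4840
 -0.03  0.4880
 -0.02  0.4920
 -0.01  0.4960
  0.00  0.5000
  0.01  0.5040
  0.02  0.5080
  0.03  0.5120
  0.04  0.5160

σ√T = 0.43·√0.5 = 0.3041
d₁ = [ln(235/255) + (0.084 − 0.027 + ½·0.43²)·0.5] / (σ√T) = (-0.0817 + 0.0747) / 0.3041 = -0.0229 which rounds to -0.02
N(d₁) = N(-0.02) = 0.4920
Δ_put = exp(−qT)·(N(d₁) − 1) = 0.9866·(0.4920 − 1) = -0.5012

-0.5012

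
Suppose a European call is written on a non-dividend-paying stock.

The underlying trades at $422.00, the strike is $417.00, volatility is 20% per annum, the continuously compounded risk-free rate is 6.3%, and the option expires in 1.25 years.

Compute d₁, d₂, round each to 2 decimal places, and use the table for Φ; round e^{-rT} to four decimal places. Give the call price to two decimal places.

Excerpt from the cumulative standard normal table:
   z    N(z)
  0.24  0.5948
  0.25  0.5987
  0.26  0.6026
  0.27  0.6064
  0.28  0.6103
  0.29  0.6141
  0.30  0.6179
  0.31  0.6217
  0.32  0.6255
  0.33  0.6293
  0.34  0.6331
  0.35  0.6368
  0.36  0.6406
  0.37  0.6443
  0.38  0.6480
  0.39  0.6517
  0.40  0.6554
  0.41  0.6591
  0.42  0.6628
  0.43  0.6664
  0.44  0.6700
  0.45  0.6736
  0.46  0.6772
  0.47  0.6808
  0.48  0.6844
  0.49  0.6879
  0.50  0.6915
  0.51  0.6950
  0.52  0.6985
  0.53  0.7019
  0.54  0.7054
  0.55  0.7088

σ√T = 0.2 × 1.1180 = 0.2236
d₁ = [ln(422/417) + (0.063 + 0.2²/2)·1.25] / 0.2236 = [0.0119 + 0.1038] / 0.2236 = 0.5173 which rounds to 0.52
d₂ = d₁ − σ√T = 0.5173 − 0.2236 = 0.2937 which rounds to 0.29
exp(−rT) = exp(−0.063·1.25) = 0.9243
N(d₁) = N(0.52) = 0.6985;  N(d₂) = N(0.29) = 0.6141
C = 422·0.6985 − 417·0.9243·0.6141 = 294.7670 − 236.6945 = 58.0725

$58.07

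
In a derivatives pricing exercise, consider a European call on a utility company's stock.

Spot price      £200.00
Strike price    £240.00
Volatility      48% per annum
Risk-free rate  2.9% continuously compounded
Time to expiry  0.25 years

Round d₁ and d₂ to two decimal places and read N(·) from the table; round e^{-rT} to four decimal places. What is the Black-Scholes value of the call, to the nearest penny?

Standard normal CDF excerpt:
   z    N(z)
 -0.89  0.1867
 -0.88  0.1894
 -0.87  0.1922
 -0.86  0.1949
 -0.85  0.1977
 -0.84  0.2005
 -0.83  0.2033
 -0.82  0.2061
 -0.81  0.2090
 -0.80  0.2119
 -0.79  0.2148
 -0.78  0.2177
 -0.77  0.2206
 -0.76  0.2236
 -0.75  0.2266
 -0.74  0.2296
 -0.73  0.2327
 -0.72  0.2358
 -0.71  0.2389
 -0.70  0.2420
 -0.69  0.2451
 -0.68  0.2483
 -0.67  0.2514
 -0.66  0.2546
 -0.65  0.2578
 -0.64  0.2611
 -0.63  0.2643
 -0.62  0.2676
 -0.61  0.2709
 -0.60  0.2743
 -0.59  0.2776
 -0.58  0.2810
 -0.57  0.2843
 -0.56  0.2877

£7.07

σ√T = 0.48 × 0.5000 = 0.2400
d₁ = [ln(200/240) + (0.029 + ½·0.48²)·0.25] / (σ√T) = (-0.1823 + 0.0360) / 0.2400 = -0.6095 which rounds to -0.61
d₂ = -0.6095 − 0.2400 = -0.8495 which rounds to -0.85
exp(−rT) = exp(−0.029·0.25) = 0.9928
N(d₁) = N(-0.61) = 0.2709;  N(d₂) = N(-0.85) = 0.1977
C = 200·0.2709 − 240·0.9928·0.1977 = 54.1800 − 47.1064 = 7.0736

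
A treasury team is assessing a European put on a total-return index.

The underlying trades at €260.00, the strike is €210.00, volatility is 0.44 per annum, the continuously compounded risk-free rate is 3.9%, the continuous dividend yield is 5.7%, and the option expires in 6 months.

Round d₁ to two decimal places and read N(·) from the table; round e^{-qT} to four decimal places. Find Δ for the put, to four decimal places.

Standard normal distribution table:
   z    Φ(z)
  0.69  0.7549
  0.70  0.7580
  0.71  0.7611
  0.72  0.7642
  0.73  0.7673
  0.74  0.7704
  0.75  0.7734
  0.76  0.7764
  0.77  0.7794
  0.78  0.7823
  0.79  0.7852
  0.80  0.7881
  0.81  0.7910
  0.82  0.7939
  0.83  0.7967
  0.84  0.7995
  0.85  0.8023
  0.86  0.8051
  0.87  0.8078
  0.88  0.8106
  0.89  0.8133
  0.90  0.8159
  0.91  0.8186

-0.2031

T = 0.5;  σ√T = 0.3111
ln(S/K) + (r − q + σ²/2)T = ln(260/210) + (0.039 − 0.057 + 0.44²/2)·0.5 = 0.2136 + 0.0394 = 0.2530
d₁ = 0.2530 / 0.3111 = 0.8131 → 0.81
N(d₁) = N(0.81) = 0.7910
Δ_put = e^(−qT)·(N(d₁) − 1) = 0.9719·(0.7910 − 1) = -0.2031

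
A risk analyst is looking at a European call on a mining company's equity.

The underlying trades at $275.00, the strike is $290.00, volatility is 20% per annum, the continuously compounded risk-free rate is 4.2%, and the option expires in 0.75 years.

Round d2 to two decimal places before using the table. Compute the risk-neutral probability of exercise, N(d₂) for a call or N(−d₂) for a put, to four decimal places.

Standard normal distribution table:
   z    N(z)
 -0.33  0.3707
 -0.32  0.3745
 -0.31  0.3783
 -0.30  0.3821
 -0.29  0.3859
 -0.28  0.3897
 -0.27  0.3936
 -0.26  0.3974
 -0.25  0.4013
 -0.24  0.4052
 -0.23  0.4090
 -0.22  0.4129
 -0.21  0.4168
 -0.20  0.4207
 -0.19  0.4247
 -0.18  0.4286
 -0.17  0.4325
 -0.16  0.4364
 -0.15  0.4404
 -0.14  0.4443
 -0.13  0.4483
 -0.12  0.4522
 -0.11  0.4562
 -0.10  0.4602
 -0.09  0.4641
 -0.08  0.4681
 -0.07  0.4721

0.4168

T = 0.75;  σ√T = 0.1732
ln(S/K) + (r + σ²/2)T = ln(275/290) + (0.042 + 0.2²/2)·0.75 = -0.0531 + 0.0465 = -0.0066
d₁ = -0.0066 / 0.1732 = -0.0382 which rounds to -0.04
d₂ = d₁ − σ√T = -0.0382 − 0.1732 = -0.2114 which rounds to -0.21
Risk-neutral Pr[S_T > K] = N(d₂) = N(-0.21) = 0.4168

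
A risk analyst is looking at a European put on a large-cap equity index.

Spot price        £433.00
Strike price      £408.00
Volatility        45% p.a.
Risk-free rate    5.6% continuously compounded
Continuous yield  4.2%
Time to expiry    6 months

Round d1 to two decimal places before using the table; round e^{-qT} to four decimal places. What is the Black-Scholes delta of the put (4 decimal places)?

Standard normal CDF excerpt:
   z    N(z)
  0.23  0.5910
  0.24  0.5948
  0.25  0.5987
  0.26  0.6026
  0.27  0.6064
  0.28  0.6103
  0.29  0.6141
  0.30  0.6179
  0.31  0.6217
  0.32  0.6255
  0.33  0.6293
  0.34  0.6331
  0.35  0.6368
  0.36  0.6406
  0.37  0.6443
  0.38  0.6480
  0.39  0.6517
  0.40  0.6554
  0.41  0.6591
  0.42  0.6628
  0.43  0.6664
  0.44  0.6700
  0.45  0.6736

-0.3483

σ√T = 0.45·√0.5 = 0.3182
ln(S/K) + (r − q + σ²/2)T = ln(433/408) + (0.056 − 0.042 + 0.45²/2)·0.5 = 0.0595 + 0.0576 = 0.1171
d₁ = 0.1171 / 0.3182 = 0.3680 ≈ 0.37
N(d₁) = N(0.37) = 0.6443
Δ_put = exp(−qT)·(N(d₁) − 1) = 0.9792·(0.6443 − 1) = -0.3483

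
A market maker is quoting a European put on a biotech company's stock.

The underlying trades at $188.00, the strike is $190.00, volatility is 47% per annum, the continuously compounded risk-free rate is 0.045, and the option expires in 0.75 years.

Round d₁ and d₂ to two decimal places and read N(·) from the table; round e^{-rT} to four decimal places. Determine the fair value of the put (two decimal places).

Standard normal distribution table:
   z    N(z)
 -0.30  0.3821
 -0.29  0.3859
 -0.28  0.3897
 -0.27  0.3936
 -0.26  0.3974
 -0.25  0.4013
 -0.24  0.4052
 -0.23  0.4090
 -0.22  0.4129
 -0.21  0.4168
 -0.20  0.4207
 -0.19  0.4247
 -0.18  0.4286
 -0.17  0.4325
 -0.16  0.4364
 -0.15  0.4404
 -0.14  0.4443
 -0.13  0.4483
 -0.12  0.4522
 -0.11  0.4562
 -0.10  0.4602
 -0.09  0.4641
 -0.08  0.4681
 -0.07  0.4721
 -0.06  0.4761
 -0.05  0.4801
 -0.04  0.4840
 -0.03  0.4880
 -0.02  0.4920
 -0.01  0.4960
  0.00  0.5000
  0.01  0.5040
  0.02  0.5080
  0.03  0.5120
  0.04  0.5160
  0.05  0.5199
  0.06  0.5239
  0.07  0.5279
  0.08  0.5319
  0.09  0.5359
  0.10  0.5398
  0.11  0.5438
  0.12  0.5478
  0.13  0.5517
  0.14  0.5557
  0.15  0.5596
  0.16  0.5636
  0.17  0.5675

$28.08

σ√T = 0.47·√0.75 = 0.4070
ln(S/K) + (r + σ²/2)T = ln(188/190) + (0.045 + 0.47²/2)·0.75 = -0.0106 + 0.1166 = 0.1060
d₁ = 0.1060 / 0.4070 = 0.2604 ⇒ 0.26
d₂ = d₁ − σ√T = 0.2604 − 0.4070 = -0.1466 ⇒ -0.15
exp(−rT) = exp(−0.045·0.75) = 0.9668
P = 190·0.9668·N(0.15) − 188·N(-0.26) = 190·0.9668·0.5596 − 188·0.3974 = 102.7940 − 74.7112 = 28.0828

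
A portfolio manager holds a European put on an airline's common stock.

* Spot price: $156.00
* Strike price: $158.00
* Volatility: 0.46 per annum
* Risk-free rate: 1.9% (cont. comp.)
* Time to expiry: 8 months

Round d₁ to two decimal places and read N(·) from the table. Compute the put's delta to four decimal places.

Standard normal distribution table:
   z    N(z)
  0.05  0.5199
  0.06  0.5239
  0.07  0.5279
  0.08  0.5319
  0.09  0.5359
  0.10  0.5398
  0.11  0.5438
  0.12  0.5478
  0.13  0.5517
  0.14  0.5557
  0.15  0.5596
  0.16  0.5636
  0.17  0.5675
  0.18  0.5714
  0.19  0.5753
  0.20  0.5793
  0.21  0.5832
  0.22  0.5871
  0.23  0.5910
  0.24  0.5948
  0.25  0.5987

σ√T = 0.46·√0.6667 = 0.3756
d₁ = [ln(156/158) + (0.019 + 0.46²/2)·0.6667] / 0.3756 = [-0.0127 + 0.0832] / 0.3756 = 0.1876 ⇒ 0.19
N(d₁) = N(0.19) = 0.5753
Δ_put = N(d₁) − 1 = 0.5753 − 1 = -0.4247

-0.4247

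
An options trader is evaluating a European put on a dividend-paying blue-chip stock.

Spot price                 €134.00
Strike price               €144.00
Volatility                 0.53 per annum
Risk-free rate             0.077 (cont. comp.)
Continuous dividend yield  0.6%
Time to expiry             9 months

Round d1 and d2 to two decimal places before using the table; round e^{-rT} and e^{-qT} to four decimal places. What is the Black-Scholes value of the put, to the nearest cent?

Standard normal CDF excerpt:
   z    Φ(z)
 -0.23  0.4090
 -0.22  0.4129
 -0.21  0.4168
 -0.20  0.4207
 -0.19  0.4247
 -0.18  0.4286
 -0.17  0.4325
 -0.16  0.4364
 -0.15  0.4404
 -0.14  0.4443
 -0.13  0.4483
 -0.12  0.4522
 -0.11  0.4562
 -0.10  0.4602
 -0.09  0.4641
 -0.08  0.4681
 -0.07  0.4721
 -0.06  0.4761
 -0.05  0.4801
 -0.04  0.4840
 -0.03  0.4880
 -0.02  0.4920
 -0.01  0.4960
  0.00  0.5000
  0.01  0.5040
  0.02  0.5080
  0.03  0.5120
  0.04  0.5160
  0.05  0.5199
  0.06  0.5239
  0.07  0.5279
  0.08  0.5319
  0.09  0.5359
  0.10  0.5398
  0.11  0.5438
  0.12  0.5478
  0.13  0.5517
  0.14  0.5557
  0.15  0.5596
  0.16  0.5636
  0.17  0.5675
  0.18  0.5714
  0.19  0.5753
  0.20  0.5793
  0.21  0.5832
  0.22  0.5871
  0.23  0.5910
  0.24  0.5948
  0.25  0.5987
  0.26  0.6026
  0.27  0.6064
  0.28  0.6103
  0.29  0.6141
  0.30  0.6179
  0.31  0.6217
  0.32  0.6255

σ√T = 0.53·√0.75 = 0.4590
d₁ = [ln(134/144) + (0.077 − 0.006 + ½·0.53²)·0.75] / (σ√T) = (-0.0720 + 0.1586) / 0.4590 = 0.1887 ≈ 0.19
d₂ = 0.1887 − 0.4590 = -0.2703 ≈ -0.27
exp(−qT) = exp(−0.006·0.75) = 0.9955;  exp(−rT) = exp(−0.077·0.75) = 0.9439
P = 144·0.9439·N(0.27) − 134·0.9955·N(-0.19) = 144·0.9439·0.6064 − 134·0.9955·0.4247 = 82.4229 − 56.6537 = 25.7692

€25.77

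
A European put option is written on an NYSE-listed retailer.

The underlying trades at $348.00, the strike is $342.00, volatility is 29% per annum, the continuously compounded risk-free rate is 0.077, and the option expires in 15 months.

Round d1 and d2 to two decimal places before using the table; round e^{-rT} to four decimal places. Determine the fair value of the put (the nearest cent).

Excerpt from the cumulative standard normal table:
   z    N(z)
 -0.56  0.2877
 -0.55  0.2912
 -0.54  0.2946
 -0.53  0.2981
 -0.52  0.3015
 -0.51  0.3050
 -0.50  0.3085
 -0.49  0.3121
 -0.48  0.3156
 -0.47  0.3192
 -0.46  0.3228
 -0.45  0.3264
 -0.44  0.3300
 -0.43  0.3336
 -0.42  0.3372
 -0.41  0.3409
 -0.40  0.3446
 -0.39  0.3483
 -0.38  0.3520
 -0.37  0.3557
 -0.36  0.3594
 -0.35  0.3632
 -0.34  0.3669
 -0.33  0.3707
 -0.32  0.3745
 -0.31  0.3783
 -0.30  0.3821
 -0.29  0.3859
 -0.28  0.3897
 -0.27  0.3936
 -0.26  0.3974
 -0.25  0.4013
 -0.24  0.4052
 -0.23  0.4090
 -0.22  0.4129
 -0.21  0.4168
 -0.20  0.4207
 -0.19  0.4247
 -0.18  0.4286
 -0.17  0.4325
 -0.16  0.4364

$25.77

σ√T = 0.29 × 1.1180 = 0.3242
d₁ = [ln(348/342) + (0.077 + 0.29²/2)·1.25] / 0.3242 = [0.0174 + 0.1488] / 0.3242 = 0.5126 which rounds to 0.51
d₂ = d₁ − σ√T = 0.5126 − 0.3242 = 0.1884 which rounds to 0.19
exp(−rT) = exp(−0.077·1.25) = 0.9082
N(−d₂) = N(-0.19) = 0.4247;  N(−d₁) = N(-0.51) = 0.3050
P = 342·0.9082·0.4247 − 348·0.3050 = 131.9137 − 106.1400 = 25.7737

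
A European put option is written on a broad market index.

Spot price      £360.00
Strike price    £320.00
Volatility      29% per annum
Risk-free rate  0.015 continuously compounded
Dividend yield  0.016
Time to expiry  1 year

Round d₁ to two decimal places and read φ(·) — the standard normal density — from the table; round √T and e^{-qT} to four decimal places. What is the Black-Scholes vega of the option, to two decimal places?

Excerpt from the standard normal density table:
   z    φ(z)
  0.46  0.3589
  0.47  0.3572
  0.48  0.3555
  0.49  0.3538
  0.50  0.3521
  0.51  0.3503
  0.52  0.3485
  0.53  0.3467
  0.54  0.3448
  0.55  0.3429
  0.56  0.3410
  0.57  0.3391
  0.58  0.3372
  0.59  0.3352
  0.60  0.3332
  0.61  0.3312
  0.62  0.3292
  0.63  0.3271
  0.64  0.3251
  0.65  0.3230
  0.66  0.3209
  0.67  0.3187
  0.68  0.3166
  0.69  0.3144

121.48

T = 1;  σ√T = 0.2900
d₁ = [ln(360/320) + (0.015 − 0.016 + 0.29²/2)·1] / 0.2900 = [0.1178 + 0.0410] / 0.2900 = 0.5477 ⇒ 0.55
√T = √1 = 1.0000
φ(d₁) = φ(0.55) = 0.3429
e^(−qT) = e^(−0.016·1) = 0.9841
vega = S·e^(−qT)·φ(d₁)·√T = 360·0.9841·0.3429·1.0000 = 121.4812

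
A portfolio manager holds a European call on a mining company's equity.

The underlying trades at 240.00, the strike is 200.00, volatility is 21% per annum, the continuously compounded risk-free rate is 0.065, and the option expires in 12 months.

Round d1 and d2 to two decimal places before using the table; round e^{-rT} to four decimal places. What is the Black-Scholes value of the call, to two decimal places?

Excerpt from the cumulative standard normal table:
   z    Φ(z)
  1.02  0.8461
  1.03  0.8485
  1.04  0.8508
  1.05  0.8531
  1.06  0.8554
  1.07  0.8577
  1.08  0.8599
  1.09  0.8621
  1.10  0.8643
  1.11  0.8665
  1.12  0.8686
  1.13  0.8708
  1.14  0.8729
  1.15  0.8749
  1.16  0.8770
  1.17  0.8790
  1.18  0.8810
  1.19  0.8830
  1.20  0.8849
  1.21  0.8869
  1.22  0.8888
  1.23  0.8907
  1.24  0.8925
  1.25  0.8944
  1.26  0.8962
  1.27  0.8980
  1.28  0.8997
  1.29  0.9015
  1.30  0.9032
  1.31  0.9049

T = 1;  σ√T = 0.2100
d₁ = [ln(240/200) + (0.065 + 0.21²/2)·1] / 0.2100 = [0.1823 + 0.0871] / 0.2100 = 1.2827 ⇒ 1.28
d₂ = d₁ − σ√T = 1.2827 − 0.2100 = 1.0727 ⇒ 1.07
e^(−rT) = e^(−0.065·1) = 0.9371
N(d₁) = N(1.28) = 0.8997;  N(d₂) = N(1.07) = 0.8577
C = 240·0.8997 − 200·0.9371·0.8577 = 215.9280 − 160.7501 = 55.1779

55.18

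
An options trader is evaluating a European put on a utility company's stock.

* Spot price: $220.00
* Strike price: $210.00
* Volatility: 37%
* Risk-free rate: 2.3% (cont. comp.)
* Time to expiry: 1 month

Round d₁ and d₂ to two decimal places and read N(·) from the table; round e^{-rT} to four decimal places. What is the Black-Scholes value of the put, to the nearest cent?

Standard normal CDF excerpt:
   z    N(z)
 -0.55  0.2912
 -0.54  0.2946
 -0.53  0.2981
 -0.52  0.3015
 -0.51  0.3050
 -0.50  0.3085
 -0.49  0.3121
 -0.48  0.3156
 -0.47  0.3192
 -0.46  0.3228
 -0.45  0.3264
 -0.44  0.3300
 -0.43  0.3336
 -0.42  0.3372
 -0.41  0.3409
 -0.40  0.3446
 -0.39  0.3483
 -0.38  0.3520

T = 0.08333;  σ√T = 0.1068
d₁ = [ln(220/210) + (0.023 + 0.37²/2)·0.08333] / 0.1068 = [0.0465 + 0.0076] / 0.1068 = 0.5069 ≈ 0.51
d₂ = d₁ − σ√T = 0.5069 − 0.1068 = 0.4001 ≈ 0.40
exp(−rT) = exp(−0.023·0.08333) = 0.9981
N(−d₂) = N(-0.40) = 0.3446;  N(−d₁) = N(-0.51) = 0.3050
P = 210·0.9981·0.3446 − 220·0.3050 = 72.2285 − 67.1000 = 5.1285

$5.13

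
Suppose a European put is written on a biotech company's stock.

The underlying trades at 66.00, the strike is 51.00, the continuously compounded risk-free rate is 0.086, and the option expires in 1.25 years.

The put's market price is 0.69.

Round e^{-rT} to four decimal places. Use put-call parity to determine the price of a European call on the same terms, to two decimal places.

exp(−rT) = exp(−0.086·1.25) = 0.8981
Put-call parity: C − P = S − K·e^(−rT) = 66 − 51·0.8981 = 66 − 45.8031 = 20.1969
C = P + (C − P) = 0.69 + (20.1969) = 20.8869

20.89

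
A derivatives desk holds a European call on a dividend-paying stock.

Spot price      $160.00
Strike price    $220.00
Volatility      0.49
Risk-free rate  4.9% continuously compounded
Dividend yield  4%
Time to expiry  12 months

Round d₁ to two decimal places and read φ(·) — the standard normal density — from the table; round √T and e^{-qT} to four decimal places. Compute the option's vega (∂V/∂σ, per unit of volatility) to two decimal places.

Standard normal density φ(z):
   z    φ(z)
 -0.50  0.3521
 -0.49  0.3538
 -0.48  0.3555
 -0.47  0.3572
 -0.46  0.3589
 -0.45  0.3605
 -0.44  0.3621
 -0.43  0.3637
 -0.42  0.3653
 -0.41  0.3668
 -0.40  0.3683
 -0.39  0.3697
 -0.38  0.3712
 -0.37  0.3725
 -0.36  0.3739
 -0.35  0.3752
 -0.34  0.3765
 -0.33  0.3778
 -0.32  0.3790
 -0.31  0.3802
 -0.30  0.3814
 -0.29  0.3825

σ√T = 0.49 × 1.0000 = 0.4900
d₁ = [ln(160/220) + (0.049 − 0.04 + ½·0.49²)·1] / (σ√T) = (-0.3185 + 0.1290) / 0.4900 = -0.3865 ⇒ -0.39
√T = √1 = 1.0000
φ(d₁) = φ(-0.39) = 0.3697
e^(−qT) = e^(−0.04·1) = 0.9608
vega = S·e^(−qT)·φ(d₁)·√T = 160·0.9608·0.3697·1.0000 = 56.8332
(Vega is the same for a European call and put with the same parameters.)

56.83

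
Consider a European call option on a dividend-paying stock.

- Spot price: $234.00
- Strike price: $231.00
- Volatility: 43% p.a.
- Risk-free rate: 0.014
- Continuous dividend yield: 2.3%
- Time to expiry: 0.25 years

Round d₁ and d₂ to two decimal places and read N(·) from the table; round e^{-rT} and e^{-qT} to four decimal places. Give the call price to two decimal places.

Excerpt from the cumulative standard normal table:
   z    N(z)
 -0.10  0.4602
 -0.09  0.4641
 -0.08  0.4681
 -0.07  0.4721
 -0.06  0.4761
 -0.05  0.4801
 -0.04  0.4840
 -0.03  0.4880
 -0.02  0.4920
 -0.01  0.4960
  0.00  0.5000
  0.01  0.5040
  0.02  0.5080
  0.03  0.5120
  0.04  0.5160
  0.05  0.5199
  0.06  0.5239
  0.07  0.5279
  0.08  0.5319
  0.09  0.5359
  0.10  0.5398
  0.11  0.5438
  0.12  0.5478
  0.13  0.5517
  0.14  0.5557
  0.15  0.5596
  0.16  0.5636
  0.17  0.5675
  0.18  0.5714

$21.54

σ√T = 0.43 × 0.5000 = 0.2150
d₁ = [ln(234/231) + (0.014 − 0.023 + 0.43²/2)·0.25] / 0.2150 = [0.0129 + 0.0209] / 0.2150 = 0.1571 → 0.16
d₂ = d₁ − σ√T = 0.1571 − 0.2150 = -0.0579 → -0.06
exp(−qT) = exp(−0.023·0.25) = 0.9943;  exp(−rT) = exp(−0.014·0.25) = 0.9965
C = 234·0.9943·N(0.16) − 231·0.9965·N(-0.06) = 234·0.9943·0.5636 − 231·0.9965·0.4761 = 131.1307 − 109.5942 = 21.5365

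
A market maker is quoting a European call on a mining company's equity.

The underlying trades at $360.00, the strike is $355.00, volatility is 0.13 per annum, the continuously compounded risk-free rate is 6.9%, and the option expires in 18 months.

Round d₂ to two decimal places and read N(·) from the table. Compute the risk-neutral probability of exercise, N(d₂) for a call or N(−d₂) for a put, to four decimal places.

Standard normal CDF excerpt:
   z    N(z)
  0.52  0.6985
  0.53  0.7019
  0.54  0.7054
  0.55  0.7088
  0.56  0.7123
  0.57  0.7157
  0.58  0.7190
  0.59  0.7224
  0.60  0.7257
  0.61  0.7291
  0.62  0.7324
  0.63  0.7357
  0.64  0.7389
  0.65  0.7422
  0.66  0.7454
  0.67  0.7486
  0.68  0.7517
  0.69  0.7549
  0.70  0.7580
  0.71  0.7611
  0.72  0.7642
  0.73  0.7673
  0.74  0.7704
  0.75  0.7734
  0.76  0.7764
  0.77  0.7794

T = 1.5;  σ√T = 0.1592
d₁ = [ln(360/355) + (0.069 + ½·0.13²)·1.5] / (σ√T) = (0.0140 + 0.1162) / 0.1592 = 0.8175 ⇒ 0.82
d₂ = 0.8175 − 0.1592 = 0.6583 ⇒ 0.66
Risk-neutral Pr[S_T > K] = N(d₂) = N(0.66) = 0.7454

0.7454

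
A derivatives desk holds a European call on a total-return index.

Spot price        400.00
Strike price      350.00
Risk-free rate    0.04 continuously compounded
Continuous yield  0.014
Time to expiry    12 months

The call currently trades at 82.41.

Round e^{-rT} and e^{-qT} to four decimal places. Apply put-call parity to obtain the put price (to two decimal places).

exp(−qT) = exp(−0.014·1) = 0.9861;  exp(−rT) = exp(−0.04·1) = 0.9608
Put-call parity: C − P = S·e^(−qT) − K·e^(−rT) = 400·0.9861 − 350·0.9608 = 394.4400 − 336.2800 = 58.1600
P = C − (C − P) = 82.41 − (58.1600) = 24.2500

24.25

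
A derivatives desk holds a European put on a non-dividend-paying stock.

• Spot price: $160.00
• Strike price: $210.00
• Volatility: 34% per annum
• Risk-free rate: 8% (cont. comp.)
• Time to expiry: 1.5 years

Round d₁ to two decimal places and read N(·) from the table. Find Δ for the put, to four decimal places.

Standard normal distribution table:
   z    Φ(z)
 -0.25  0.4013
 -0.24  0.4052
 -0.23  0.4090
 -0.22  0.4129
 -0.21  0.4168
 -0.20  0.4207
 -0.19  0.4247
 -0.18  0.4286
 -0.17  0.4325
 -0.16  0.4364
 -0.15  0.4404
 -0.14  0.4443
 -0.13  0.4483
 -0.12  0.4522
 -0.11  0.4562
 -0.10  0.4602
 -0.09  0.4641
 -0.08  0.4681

σ√T = 0.34 × 1.2247 = 0.4164
ln(S/K) + (r + σ²/2)T = ln(160/210) + (0.08 + 0.34²/2)·1.5 = -0.2719 + 0.2067 = -0.0652
d₁ = -0.0652 / 0.4164 = -0.1567 ≈ -0.16
N(d₁) = N(-0.16) = 0.4364
Δ_put = N(d₁) − 1 = 0.4364 − 1 = -0.5636

-0.5636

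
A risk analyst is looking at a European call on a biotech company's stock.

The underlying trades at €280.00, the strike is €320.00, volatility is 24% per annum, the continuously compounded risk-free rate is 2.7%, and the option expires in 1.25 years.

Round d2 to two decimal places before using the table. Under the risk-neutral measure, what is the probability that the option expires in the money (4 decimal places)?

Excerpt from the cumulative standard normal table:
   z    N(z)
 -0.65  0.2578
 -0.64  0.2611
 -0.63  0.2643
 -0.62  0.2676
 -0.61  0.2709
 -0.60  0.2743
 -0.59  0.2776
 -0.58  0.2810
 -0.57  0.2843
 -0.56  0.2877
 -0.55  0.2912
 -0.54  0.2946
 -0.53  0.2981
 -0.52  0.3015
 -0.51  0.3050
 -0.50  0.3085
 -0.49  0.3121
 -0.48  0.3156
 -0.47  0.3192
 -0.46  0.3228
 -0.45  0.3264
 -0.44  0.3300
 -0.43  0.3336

0.3050

T = 1.25;  σ√T = 0.2683
ln(S/K) + (r + σ²/2)T = ln(280/320) + (0.027 + 0.24²/2)·1.25 = -0.1335 + 0.0698 = -0.0638
d₁ = -0.0638 / 0.2683 = -0.2377 ⇒ -0.24
d₂ = d₁ − σ√T = -0.2377 − 0.2683 = -0.5060 ⇒ -0.51
Pr(exercise) under Q = N(d₂) = 0.3050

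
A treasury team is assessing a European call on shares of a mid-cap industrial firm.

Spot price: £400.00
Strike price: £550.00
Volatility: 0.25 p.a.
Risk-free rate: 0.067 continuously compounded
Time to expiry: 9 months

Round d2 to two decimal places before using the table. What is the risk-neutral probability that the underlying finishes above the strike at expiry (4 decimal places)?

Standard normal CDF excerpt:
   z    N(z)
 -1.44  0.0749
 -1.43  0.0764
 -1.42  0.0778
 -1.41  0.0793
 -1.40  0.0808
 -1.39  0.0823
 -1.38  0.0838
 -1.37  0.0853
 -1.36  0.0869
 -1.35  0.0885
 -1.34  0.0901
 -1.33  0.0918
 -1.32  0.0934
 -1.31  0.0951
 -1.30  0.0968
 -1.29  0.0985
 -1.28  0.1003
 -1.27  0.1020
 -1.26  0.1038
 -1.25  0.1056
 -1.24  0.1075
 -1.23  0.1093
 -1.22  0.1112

0.0885

σ√T = 0.25·√0.75 = 0.2165
d₁ = [ln(400/550) + (0.067 + ½·0.25²)·0.75] / (σ√T) = (-0.3185 + 0.0737) / 0.2165 = -1.1305 which rounds to -1.13
d₂ = -1.1305 − 0.2165 = -1.3470 which rounds to -1.35
Pr(exercise) under Q = N(d₂) = 0.0885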